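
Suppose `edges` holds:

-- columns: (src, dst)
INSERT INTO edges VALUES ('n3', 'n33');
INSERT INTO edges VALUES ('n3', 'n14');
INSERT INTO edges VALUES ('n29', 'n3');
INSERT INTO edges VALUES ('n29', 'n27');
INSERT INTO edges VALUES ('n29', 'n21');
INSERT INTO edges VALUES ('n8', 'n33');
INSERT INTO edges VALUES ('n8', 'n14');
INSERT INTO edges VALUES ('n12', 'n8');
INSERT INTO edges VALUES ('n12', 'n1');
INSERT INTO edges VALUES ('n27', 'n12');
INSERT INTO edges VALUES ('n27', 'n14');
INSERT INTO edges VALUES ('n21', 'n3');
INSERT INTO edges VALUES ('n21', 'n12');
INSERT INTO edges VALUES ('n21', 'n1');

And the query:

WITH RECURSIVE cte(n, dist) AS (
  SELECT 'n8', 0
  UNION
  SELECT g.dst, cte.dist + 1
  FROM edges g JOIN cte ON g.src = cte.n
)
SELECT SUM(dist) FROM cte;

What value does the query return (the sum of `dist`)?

Base: (n8, dist=0).
Iteration 1: edges from {n8} -> (n14, dist=1), (n33, dist=1).
Iteration 2: no outgoing edges from {n14,n33}; recursion stops.
SUM(dist) = 0 + 1 + 1 = 2.

2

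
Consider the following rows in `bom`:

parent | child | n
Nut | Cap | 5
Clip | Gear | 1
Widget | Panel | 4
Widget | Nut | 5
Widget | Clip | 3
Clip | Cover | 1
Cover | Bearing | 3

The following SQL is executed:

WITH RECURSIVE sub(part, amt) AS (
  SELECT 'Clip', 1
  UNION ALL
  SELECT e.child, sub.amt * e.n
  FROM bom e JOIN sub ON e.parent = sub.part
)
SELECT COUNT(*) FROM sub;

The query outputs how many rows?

Base: (Clip, amt=1).
Iteration 1: components of {Clip} -> Cover = 1*1 = 1, Gear = 1*1 = 1.
Iteration 2: components of {Cover,Gear} -> Bearing = 1*3 = 3.
Iteration 3: no further components; recursion stops.
Total rows emitted: 4.

4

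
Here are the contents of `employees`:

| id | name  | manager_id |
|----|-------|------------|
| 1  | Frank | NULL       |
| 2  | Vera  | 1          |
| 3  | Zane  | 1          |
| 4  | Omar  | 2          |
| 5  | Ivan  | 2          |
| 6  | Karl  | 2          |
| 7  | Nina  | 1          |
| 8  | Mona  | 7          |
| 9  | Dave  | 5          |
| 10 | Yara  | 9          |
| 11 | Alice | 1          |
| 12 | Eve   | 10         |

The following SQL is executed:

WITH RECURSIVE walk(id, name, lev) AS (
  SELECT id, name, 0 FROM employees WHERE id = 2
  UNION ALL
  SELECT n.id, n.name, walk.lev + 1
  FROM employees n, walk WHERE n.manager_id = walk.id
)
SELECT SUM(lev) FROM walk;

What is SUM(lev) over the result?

12

Base: id=2 (Vera) at lev 0.
Iteration 1: rows with manager_id in {2} -> Omar (id 4, lev 1), Ivan (id 5, lev 1), Karl (id 6, lev 1).
Iteration 2: rows with manager_id in {4,5,6} -> Dave (id 9, lev 2).
Iteration 3: rows with manager_id in {9} -> Yara (id 10, lev 3).
Iteration 4: rows with manager_id in {10} -> Eve (id 12, lev 4).
Iteration 5: no rows with manager_id in {12}; recursion stops.
SUM(lev) = 0 + 1 + 1 + 1 + 2 + 3 + 4 = 12.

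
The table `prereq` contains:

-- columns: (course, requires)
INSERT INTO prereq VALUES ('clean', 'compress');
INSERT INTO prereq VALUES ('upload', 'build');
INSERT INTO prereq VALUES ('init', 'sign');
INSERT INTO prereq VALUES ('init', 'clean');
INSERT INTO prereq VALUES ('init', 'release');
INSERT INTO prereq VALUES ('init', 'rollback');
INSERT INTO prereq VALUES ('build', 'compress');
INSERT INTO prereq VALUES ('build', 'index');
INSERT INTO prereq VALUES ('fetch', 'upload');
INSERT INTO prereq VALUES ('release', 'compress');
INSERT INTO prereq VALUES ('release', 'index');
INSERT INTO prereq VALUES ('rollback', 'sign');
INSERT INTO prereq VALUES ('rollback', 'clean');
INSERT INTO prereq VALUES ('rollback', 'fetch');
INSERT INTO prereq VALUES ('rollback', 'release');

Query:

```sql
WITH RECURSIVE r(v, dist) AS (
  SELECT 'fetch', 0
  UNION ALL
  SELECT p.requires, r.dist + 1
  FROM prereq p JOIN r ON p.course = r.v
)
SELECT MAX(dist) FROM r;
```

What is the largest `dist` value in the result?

Base: (fetch, dist=0).
Iteration 1: edges from {fetch} -> (upload, dist=1).
Iteration 2: edges from {upload} -> (build, dist=2).
Iteration 3: edges from {build} -> (compress, dist=3), (index, dist=3).
Iteration 4: no outgoing edges from {compress,index}; recursion stops.
dist values: 0, 1, 2, 3, 3; the maximum is 3.

3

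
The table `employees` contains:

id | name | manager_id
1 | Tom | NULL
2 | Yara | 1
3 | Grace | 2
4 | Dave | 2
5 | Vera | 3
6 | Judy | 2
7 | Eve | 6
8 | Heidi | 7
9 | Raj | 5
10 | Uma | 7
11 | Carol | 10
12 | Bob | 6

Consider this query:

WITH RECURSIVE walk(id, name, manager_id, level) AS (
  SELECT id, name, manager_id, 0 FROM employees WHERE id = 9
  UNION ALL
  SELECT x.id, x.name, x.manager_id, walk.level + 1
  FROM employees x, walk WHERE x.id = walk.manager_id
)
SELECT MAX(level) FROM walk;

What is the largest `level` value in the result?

Base: id=9 (Raj), manager_id=5, level 0.
Iteration 1: join on id=5 -> Vera (id 5, manager_id=3, level 1).
Iteration 2: join on id=3 -> Grace (id 3, manager_id=2, level 2).
Iteration 3: join on id=2 -> Yara (id 2, manager_id=1, level 3).
Iteration 4: join on id=1 -> Tom (id 1, manager_id=NULL, level 4).
Iteration 5: manager_id is NULL; no match; recursion stops.
level values: 0, 1, 2, 3, 4; the maximum is 4.

4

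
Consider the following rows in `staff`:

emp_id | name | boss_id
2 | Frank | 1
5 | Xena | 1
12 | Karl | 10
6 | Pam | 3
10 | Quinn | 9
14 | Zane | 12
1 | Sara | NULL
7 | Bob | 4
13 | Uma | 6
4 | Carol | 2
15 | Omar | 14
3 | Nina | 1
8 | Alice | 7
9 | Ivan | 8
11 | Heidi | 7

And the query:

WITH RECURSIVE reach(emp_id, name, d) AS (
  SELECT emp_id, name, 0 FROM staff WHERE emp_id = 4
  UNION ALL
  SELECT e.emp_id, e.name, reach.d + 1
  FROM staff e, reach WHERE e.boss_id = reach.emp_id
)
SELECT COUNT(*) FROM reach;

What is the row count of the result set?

Base: emp_id=4 (Carol) at d 0.
Iteration 1: rows with boss_id in {4} -> Bob (id 7, d 1).
Iteration 2: rows with boss_id in {7} -> Alice (id 8, d 2), Heidi (id 11, d 2).
Iteration 3: rows with boss_id in {8,11} -> Ivan (id 9, d 3).
Iteration 4: rows with boss_id in {9} -> Quinn (id 10, d 4).
Iteration 5: rows with boss_id in {10} -> Karl (id 12, d 5).
Iteration 6: rows with boss_id in {12} -> Zane (id 14, d 6).
Iteration 7: rows with boss_id in {14} -> Omar (id 15, d 7).
Iteration 8: no rows with boss_id in {15}; recursion stops.
Total rows emitted: 9.

9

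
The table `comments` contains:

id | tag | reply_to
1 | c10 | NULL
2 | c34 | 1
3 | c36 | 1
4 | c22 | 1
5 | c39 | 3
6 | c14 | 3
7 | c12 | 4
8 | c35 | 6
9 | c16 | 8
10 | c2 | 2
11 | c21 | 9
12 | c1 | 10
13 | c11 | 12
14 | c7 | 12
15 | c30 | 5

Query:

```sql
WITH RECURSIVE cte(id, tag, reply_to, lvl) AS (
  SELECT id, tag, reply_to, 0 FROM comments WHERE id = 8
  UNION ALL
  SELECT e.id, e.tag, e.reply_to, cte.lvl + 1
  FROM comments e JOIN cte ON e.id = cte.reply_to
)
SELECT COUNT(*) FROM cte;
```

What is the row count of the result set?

Base: id=8 (c35), reply_to=6, lvl 0.
Iteration 1: join on id=6 -> c14 (id 6, reply_to=3, lvl 1).
Iteration 2: join on id=3 -> c36 (id 3, reply_to=1, lvl 2).
Iteration 3: join on id=1 -> c10 (id 1, reply_to=NULL, lvl 3).
Iteration 4: reply_to is NULL; no match; recursion stops.
Total rows emitted: 4.

4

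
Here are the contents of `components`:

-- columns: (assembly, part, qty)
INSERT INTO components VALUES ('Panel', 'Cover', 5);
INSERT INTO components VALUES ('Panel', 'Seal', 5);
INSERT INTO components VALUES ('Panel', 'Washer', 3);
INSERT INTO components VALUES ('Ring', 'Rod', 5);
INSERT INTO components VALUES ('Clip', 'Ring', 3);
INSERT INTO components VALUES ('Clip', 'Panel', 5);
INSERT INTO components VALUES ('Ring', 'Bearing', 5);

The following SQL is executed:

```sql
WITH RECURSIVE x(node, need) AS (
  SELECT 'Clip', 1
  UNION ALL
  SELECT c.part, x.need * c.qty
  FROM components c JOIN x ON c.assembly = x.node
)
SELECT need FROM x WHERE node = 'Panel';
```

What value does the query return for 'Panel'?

5

Base: (Clip, need=1).
Iteration 1: components of {Clip} -> Panel = 1*5 = 5, Ring = 1*3 = 3.
Iteration 2: components of {Panel,Ring} -> Bearing = 3*5 = 15, Cover = 5*5 = 25, Rod = 3*5 = 15, Seal = 5*5 = 25, Washer = 5*3 = 15.
Iteration 3: no further components; recursion stops.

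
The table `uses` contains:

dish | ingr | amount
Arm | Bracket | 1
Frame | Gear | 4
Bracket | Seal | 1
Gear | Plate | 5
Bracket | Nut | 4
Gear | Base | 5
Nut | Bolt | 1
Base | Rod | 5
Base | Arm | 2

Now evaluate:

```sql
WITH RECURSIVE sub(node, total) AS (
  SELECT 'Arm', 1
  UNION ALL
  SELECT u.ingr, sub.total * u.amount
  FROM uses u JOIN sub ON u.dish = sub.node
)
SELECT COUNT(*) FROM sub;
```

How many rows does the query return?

Base: (Arm, total=1).
Iteration 1: components of {Arm} -> Bracket = 1*1 = 1.
Iteration 2: components of {Bracket} -> Nut = 1*4 = 4, Seal = 1*1 = 1.
Iteration 3: components of {Nut,Seal} -> Bolt = 4*1 = 4.
Iteration 4: no further components; recursion stops.
Total rows emitted: 5.

5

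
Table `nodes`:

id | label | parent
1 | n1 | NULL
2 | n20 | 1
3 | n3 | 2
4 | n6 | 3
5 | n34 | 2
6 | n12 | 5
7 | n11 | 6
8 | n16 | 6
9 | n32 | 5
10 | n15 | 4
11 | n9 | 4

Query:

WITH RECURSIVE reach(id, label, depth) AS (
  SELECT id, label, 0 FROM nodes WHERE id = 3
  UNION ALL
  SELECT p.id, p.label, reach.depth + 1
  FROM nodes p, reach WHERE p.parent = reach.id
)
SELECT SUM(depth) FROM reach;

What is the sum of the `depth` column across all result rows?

Base: id=3 (n3) at depth 0.
Iteration 1: rows with parent in {3} -> n6 (id 4, depth 1).
Iteration 2: rows with parent in {4} -> n15 (id 10, depth 2), n9 (id 11, depth 2).
Iteration 3: no rows with parent in {10,11}; recursion stops.
SUM(depth) = 0 + 1 + 2 + 2 = 5.

5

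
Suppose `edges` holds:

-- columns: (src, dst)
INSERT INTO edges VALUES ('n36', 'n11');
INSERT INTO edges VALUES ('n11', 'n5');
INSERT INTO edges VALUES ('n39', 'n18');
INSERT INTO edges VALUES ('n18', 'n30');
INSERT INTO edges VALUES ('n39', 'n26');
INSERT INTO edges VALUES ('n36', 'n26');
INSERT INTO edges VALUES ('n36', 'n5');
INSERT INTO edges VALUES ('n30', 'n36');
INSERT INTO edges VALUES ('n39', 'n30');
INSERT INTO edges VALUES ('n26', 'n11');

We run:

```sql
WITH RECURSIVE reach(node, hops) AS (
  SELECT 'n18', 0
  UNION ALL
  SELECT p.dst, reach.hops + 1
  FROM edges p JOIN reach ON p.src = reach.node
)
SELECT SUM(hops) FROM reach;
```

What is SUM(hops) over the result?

Base: (n18, hops=0).
Iteration 1: edges from {n18} -> (n30, hops=1).
Iteration 2: edges from {n30} -> (n36, hops=2).
Iteration 3: edges from {n36} -> (n11, hops=3), (n26, hops=3), (n5, hops=3).
Iteration 4: edges from {n11,n26,n5} -> (n11, hops=4), (n5, hops=4).
Iteration 5: edges from {n11,n5} -> (n5, hops=5).
Iteration 6: no outgoing edges from {n5}; recursion stops.
SUM(hops) = 0 + 1 + 2 + 3 + 3 + 3 + 4 + 4 + 5 = 25.

25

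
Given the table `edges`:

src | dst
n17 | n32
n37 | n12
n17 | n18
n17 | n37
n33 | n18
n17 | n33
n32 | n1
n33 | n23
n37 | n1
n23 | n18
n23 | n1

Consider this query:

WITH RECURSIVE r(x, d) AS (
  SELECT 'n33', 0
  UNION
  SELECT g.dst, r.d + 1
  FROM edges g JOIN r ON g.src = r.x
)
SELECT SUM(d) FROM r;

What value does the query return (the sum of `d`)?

6

Base: (n33, d=0).
Iteration 1: edges from {n33} -> (n18, d=1), (n23, d=1).
Iteration 2: edges from {n18,n23} -> (n1, d=2), (n18, d=2).
Iteration 3: no outgoing edges from {n1,n18}; recursion stops.
SUM(d) = 0 + 1 + 1 + 2 + 2 = 6.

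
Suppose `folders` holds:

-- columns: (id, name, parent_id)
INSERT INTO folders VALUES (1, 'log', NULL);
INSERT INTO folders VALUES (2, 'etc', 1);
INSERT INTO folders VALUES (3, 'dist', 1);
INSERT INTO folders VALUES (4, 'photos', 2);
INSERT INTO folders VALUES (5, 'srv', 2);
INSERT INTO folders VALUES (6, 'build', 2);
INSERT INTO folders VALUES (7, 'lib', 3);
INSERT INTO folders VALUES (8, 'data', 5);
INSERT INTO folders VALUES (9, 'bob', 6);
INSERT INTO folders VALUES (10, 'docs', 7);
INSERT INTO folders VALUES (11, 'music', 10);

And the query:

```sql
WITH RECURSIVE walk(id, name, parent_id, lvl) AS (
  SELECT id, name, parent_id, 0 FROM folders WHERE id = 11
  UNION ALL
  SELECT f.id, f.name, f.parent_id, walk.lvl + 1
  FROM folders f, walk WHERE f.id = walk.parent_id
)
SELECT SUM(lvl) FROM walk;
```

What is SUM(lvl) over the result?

10

Base: id=11 (music), parent_id=10, lvl 0.
Iteration 1: join on id=10 -> docs (id 10, parent_id=7, lvl 1).
Iteration 2: join on id=7 -> lib (id 7, parent_id=3, lvl 2).
Iteration 3: join on id=3 -> dist (id 3, parent_id=1, lvl 3).
Iteration 4: join on id=1 -> log (id 1, parent_id=NULL, lvl 4).
Iteration 5: parent_id is NULL; no match; recursion stops.
SUM(lvl) = 0 + 1 + 2 + 3 + 4 = 10.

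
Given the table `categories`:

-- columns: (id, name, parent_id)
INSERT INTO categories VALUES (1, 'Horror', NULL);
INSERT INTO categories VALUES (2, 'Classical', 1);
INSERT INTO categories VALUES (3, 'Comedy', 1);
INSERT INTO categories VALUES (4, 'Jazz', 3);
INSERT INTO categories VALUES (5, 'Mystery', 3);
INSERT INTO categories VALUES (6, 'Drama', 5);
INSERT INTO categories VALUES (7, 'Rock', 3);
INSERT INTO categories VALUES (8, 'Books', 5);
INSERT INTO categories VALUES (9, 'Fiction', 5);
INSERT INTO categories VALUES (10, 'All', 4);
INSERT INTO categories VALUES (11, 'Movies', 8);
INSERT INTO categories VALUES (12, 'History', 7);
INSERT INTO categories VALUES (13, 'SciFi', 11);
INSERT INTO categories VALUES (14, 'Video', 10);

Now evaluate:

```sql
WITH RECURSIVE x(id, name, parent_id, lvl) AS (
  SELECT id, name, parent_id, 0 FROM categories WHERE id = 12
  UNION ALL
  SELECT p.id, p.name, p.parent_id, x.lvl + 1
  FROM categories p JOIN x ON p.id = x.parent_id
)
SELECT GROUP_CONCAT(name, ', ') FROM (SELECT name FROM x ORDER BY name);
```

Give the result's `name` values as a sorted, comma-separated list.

Base: id=12 (History), parent_id=7, lvl 0.
Iteration 1: join on id=7 -> Rock (id 7, parent_id=3, lvl 1).
Iteration 2: join on id=3 -> Comedy (id 3, parent_id=1, lvl 2).
Iteration 3: join on id=1 -> Horror (id 1, parent_id=NULL, lvl 3).
Iteration 4: parent_id is NULL; no match; recursion stops.

Comedy, History, Horror, Rock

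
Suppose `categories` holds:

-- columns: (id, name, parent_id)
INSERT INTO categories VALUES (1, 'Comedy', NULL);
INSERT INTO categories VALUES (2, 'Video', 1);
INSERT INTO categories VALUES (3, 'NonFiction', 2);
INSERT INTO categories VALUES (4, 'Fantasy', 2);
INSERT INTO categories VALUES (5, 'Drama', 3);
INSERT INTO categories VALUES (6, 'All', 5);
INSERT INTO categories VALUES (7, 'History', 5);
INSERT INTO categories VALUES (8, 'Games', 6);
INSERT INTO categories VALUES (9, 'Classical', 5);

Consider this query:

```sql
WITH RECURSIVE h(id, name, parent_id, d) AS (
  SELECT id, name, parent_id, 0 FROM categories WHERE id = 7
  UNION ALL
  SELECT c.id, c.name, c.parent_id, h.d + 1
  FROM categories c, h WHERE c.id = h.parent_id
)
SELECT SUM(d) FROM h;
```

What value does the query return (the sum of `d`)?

Base: id=7 (History), parent_id=5, d 0.
Iteration 1: join on id=5 -> Drama (id 5, parent_id=3, d 1).
Iteration 2: join on id=3 -> NonFiction (id 3, parent_id=2, d 2).
Iteration 3: join on id=2 -> Video (id 2, parent_id=1, d 3).
Iteration 4: join on id=1 -> Comedy (id 1, parent_id=NULL, d 4).
Iteration 5: parent_id is NULL; no match; recursion stops.
SUM(d) = 0 + 1 + 2 + 3 + 4 = 10.

10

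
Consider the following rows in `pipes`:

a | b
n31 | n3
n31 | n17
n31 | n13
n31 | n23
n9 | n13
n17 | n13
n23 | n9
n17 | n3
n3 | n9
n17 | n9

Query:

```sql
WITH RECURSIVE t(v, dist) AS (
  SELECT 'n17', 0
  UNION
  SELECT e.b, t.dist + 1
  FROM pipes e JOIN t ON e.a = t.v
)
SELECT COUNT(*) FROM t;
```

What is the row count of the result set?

7

Base: (n17, dist=0).
Iteration 1: edges from {n17} -> (n13, dist=1), (n3, dist=1), (n9, dist=1).
Iteration 2: edges from {n13,n3,n9} -> (n13, dist=2), (n9, dist=2).
Iteration 3: edges from {n13,n9} -> (n13, dist=3).
Iteration 4: no outgoing edges from {n13}; recursion stops.
Total rows emitted: 7.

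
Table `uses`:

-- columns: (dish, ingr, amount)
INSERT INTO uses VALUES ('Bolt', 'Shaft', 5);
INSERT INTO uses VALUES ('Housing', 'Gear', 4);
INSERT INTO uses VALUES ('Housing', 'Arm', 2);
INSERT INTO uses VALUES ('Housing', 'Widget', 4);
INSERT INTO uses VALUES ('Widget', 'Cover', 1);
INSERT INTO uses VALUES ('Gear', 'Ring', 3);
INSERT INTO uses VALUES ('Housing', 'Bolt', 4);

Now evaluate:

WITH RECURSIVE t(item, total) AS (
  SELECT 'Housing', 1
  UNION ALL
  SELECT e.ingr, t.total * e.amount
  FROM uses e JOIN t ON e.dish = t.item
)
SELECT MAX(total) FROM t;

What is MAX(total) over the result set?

20

Base: (Housing, total=1).
Iteration 1: components of {Housing} -> Arm = 1*2 = 2, Bolt = 1*4 = 4, Gear = 1*4 = 4, Widget = 1*4 = 4.
Iteration 2: components of {Arm,Bolt,Gear,Widget} -> Cover = 4*1 = 4, Ring = 4*3 = 12, Shaft = 4*5 = 20.
Iteration 3: no further components; recursion stops.
total values: 1, 4, 4, 4, 2, 20, 12, 4; the maximum is 20.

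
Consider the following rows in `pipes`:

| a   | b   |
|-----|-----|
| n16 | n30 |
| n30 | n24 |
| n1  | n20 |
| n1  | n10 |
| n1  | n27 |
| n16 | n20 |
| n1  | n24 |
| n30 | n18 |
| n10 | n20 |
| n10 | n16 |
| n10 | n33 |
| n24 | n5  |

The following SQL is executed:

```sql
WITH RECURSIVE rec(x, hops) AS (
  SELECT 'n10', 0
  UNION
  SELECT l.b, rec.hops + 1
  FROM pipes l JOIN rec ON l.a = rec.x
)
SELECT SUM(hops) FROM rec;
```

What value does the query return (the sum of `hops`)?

17

Base: (n10, hops=0).
Iteration 1: edges from {n10} -> (n16, hops=1), (n20, hops=1), (n33, hops=1).
Iteration 2: edges from {n16,n20,n33} -> (n20, hops=2), (n30, hops=2).
Iteration 3: edges from {n20,n30} -> (n18, hops=3), (n24, hops=3).
Iteration 4: edges from {n18,n24} -> (n5, hops=4).
Iteration 5: no outgoing edges from {n5}; recursion stops.
SUM(hops) = 0 + 1 + 1 + 1 + 2 + 2 + 3 + 3 + 4 = 17.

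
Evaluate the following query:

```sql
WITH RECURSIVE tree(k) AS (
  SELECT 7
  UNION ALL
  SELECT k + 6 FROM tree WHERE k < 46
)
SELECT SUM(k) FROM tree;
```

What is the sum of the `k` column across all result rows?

224

Base: k=7.
Iteration 1: 7 < 46 holds -> k = 7 + 6 = 13.
Iteration 2: 13 < 46 holds -> k = 13 + 6 = 19.
Iteration 3: 19 < 46 holds -> k = 19 + 6 = 25.
Iteration 4: 25 < 46 holds -> k = 25 + 6 = 31.
Iteration 5: 31 < 46 holds -> k = 31 + 6 = 37.
Iteration 6: 37 < 46 holds -> k = 37 + 6 = 43.
Iteration 7: 43 < 46 holds -> k = 43 + 6 = 49.
Iteration 8: 49 < 46 fails; recursion stops.
SUM(k) = 7 + 13 + 19 + 25 + 31 + 37 + 43 + 49 = 224.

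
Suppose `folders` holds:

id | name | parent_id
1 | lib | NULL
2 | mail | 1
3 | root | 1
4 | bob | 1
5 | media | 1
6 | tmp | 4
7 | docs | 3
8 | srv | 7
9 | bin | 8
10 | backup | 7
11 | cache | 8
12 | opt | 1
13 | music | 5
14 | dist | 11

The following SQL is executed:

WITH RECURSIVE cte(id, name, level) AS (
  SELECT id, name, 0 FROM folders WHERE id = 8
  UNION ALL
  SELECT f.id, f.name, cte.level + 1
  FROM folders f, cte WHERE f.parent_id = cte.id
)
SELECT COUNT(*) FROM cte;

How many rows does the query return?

4

Base: id=8 (srv) at level 0.
Iteration 1: rows with parent_id in {8} -> bin (id 9, level 1), cache (id 11, level 1).
Iteration 2: rows with parent_id in {9,11} -> dist (id 14, level 2).
Iteration 3: no rows with parent_id in {14}; recursion stops.
Total rows emitted: 4.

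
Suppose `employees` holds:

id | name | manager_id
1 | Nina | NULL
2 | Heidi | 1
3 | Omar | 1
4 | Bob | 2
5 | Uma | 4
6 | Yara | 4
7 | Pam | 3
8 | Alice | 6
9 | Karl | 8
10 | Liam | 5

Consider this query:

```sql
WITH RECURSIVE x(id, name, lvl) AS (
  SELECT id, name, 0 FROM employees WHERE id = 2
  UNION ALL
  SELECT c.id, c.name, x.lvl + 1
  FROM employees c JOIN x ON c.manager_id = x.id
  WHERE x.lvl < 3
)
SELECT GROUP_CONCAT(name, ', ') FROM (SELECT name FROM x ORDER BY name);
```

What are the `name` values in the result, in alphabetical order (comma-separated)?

Alice, Bob, Heidi, Liam, Uma, Yara

Base: id=2 (Heidi) at lvl 0.
Iteration 1: rows with manager_id in {2} -> Bob (id 4, lvl 1).
Iteration 2: rows with manager_id in {4} -> Uma (id 5, lvl 2), Yara (id 6, lvl 2).
Iteration 3: rows with manager_id in {5,6} -> Alice (id 8, lvl 3), Liam (id 10, lvl 3).
Iteration 4: lvl < 3 fails for all current rows; recursion stops.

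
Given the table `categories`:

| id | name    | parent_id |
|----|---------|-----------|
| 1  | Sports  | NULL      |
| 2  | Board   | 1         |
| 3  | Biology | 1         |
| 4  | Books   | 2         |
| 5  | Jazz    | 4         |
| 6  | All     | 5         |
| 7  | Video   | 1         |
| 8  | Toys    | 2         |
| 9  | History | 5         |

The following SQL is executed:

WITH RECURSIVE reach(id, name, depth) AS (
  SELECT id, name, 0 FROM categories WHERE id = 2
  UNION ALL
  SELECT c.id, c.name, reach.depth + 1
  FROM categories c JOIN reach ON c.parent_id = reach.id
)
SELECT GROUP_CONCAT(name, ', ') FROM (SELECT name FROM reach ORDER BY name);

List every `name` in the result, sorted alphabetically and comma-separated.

All, Board, Books, History, Jazz, Toys

Base: id=2 (Board) at depth 0.
Iteration 1: rows with parent_id in {2} -> Books (id 4, depth 1), Toys (id 8, depth 1).
Iteration 2: rows with parent_id in {4,8} -> Jazz (id 5, depth 2).
Iteration 3: rows with parent_id in {5} -> All (id 6, depth 3), History (id 9, depth 3).
Iteration 4: no rows with parent_id in {6,9}; recursion stops.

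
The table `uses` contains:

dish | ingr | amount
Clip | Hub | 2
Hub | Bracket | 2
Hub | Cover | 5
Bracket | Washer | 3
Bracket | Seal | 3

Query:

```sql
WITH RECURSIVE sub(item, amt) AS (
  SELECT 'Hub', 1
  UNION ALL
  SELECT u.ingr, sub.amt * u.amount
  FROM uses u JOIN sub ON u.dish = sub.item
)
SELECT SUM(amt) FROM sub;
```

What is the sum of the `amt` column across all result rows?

Base: (Hub, amt=1).
Iteration 1: components of {Hub} -> Bracket = 1*2 = 2, Cover = 1*5 = 5.
Iteration 2: components of {Bracket,Cover} -> Seal = 2*3 = 6, Washer = 2*3 = 6.
Iteration 3: no further components; recursion stops.
SUM(amt) = 1 + 2 + 5 + 6 + 6 = 20.

20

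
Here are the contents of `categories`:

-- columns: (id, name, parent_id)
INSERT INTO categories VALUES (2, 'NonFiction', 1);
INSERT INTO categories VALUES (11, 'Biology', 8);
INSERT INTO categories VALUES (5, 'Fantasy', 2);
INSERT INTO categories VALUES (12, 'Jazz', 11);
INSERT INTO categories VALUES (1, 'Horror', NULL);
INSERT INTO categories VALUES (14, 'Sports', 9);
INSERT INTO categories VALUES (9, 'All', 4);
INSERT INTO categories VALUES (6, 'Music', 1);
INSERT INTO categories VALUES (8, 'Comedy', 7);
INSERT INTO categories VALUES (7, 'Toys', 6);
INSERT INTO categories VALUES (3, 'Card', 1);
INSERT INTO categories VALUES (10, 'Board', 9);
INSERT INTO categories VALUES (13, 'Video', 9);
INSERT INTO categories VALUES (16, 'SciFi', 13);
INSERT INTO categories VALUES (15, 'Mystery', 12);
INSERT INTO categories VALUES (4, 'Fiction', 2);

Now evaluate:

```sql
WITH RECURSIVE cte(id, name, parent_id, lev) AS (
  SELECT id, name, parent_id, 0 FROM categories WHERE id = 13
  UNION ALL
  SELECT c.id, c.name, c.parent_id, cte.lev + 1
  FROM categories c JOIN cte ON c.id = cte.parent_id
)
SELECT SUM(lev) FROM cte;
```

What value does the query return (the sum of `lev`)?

Base: id=13 (Video), parent_id=9, lev 0.
Iteration 1: join on id=9 -> All (id 9, parent_id=4, lev 1).
Iteration 2: join on id=4 -> Fiction (id 4, parent_id=2, lev 2).
Iteration 3: join on id=2 -> NonFiction (id 2, parent_id=1, lev 3).
Iteration 4: join on id=1 -> Horror (id 1, parent_id=NULL, lev 4).
Iteration 5: parent_id is NULL; no match; recursion stops.
SUM(lev) = 0 + 1 + 2 + 3 + 4 = 10.

10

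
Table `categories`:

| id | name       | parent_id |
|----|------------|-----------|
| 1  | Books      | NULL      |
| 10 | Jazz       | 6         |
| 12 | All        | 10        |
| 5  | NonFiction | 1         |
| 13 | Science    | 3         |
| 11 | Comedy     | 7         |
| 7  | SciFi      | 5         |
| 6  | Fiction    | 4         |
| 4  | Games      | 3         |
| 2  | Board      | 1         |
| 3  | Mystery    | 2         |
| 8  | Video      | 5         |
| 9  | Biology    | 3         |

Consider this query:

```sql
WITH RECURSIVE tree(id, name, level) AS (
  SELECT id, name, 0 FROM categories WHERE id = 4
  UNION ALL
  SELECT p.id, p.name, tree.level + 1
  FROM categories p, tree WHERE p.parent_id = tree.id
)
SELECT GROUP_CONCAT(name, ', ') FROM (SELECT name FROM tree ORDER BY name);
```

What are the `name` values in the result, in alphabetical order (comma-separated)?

Base: id=4 (Games) at level 0.
Iteration 1: rows with parent_id in {4} -> Fiction (id 6, level 1).
Iteration 2: rows with parent_id in {6} -> Jazz (id 10, level 2).
Iteration 3: rows with parent_id in {10} -> All (id 12, level 3).
Iteration 4: no rows with parent_id in {12}; recursion stops.

All, Fiction, Games, Jazz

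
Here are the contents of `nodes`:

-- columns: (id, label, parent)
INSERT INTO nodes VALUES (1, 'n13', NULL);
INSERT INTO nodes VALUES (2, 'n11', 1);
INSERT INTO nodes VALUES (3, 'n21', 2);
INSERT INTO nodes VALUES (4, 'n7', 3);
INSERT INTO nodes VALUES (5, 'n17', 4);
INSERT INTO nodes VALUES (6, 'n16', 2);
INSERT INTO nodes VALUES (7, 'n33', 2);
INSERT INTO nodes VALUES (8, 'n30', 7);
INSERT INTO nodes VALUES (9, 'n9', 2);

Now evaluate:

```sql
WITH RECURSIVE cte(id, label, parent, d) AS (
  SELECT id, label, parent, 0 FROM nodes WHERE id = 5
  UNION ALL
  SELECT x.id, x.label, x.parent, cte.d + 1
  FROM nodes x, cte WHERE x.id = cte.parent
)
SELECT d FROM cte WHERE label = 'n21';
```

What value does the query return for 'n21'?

Base: id=5 (n17), parent=4, d 0.
Iteration 1: join on id=4 -> n7 (id 4, parent=3, d 1).
Iteration 2: join on id=3 -> n21 (id 3, parent=2, d 2).
Iteration 3: join on id=2 -> n11 (id 2, parent=1, d 3).
Iteration 4: join on id=1 -> n13 (id 1, parent=NULL, d 4).
Iteration 5: parent is NULL; no match; recursion stops.

2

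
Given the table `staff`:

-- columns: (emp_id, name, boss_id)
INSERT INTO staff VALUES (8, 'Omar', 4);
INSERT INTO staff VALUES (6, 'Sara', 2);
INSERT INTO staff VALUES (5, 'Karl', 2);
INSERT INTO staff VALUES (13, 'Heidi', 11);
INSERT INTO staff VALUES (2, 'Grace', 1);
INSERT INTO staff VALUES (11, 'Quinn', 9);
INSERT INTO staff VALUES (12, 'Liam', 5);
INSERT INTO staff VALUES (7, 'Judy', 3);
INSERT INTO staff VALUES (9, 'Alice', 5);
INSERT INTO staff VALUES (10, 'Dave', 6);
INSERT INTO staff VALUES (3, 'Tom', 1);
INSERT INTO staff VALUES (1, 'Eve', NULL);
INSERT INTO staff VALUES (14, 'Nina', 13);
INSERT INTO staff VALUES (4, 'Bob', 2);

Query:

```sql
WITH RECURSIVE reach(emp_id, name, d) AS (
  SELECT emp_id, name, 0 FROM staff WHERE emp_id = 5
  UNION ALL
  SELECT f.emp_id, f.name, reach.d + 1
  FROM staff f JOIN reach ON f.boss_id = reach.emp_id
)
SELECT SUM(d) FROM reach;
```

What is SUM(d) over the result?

Base: emp_id=5 (Karl) at d 0.
Iteration 1: rows with boss_id in {5} -> Alice (id 9, d 1), Liam (id 12, d 1).
Iteration 2: rows with boss_id in {9,12} -> Quinn (id 11, d 2).
Iteration 3: rows with boss_id in {11} -> Heidi (id 13, d 3).
Iteration 4: rows with boss_id in {13} -> Nina (id 14, d 4).
Iteration 5: no rows with boss_id in {14}; recursion stops.
SUM(d) = 0 + 1 + 1 + 2 + 3 + 4 = 11.

11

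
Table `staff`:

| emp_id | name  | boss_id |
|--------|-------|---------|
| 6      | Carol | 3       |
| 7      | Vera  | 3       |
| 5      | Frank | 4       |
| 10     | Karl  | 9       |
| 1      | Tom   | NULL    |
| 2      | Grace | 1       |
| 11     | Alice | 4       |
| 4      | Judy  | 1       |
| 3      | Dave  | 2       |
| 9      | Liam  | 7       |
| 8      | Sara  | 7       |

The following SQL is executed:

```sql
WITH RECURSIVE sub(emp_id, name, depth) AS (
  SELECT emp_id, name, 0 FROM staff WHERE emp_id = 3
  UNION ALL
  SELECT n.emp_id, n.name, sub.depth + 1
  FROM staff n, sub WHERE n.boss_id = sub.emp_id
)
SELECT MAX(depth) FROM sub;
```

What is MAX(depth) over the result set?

3

Base: emp_id=3 (Dave) at depth 0.
Iteration 1: rows with boss_id in {3} -> Carol (id 6, depth 1), Vera (id 7, depth 1).
Iteration 2: rows with boss_id in {6,7} -> Sara (id 8, depth 2), Liam (id 9, depth 2).
Iteration 3: rows with boss_id in {8,9} -> Karl (id 10, depth 3).
Iteration 4: no rows with boss_id in {10}; recursion stops.
depth values: 0, 1, 1, 2, 2, 3; the maximum is 3.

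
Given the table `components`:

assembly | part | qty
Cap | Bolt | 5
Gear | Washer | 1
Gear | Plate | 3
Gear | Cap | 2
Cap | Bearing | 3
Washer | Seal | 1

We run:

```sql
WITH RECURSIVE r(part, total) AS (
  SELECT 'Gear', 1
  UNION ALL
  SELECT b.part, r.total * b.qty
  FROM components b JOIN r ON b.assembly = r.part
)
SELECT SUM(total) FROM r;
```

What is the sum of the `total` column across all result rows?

24

Base: (Gear, total=1).
Iteration 1: components of {Gear} -> Cap = 1*2 = 2, Plate = 1*3 = 3, Washer = 1*1 = 1.
Iteration 2: components of {Cap,Plate,Washer} -> Bearing = 2*3 = 6, Bolt = 2*5 = 10, Seal = 1*1 = 1.
Iteration 3: no further components; recursion stops.
SUM(total) = 1 + 3 + 1 + 2 + 1 + 10 + 6 = 24.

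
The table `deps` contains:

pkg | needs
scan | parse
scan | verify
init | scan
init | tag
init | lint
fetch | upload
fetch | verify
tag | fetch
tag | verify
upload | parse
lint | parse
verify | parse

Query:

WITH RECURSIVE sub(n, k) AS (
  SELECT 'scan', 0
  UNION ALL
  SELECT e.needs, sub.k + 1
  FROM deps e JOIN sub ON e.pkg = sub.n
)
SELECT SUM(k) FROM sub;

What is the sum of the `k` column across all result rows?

Base: (scan, k=0).
Iteration 1: edges from {scan} -> (parse, k=1), (verify, k=1).
Iteration 2: edges from {parse,verify} -> (parse, k=2).
Iteration 3: no outgoing edges from {parse}; recursion stops.
SUM(k) = 0 + 1 + 1 + 2 = 4.

4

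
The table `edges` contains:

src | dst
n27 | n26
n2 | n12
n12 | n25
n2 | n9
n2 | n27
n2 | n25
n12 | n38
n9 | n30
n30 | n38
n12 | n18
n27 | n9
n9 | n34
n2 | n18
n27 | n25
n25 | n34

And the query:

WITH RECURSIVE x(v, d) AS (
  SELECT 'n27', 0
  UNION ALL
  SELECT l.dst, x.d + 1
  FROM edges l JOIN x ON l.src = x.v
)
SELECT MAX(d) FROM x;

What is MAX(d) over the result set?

Base: (n27, d=0).
Iteration 1: edges from {n27} -> (n25, d=1), (n26, d=1), (n9, d=1).
Iteration 2: edges from {n25,n26,n9} -> (n30, d=2), (n34, d=2) x2. [UNION ALL keeps all 3 new rows, including repeats]
Iteration 3: edges from {n30,n34} -> (n38, d=3).
Iteration 4: no outgoing edges from {n38}; recursion stops.
d values: 0, 1, 1, 1, 2, 2, 2, 3; the maximum is 3.

3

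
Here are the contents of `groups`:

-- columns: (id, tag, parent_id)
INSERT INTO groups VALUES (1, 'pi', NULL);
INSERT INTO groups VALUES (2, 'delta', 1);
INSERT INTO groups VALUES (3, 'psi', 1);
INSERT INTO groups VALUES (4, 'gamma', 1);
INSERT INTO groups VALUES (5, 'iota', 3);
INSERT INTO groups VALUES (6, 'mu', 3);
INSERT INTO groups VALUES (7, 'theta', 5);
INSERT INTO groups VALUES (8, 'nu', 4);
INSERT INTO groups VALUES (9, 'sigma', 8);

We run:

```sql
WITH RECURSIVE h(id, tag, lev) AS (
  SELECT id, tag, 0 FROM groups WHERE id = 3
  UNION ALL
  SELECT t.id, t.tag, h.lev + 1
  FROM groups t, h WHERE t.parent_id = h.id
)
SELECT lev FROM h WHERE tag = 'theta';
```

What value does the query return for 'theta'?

2

Base: id=3 (psi) at lev 0.
Iteration 1: rows with parent_id in {3} -> iota (id 5, lev 1), mu (id 6, lev 1).
Iteration 2: rows with parent_id in {5,6} -> theta (id 7, lev 2).
Iteration 3: no rows with parent_id in {7}; recursion stops.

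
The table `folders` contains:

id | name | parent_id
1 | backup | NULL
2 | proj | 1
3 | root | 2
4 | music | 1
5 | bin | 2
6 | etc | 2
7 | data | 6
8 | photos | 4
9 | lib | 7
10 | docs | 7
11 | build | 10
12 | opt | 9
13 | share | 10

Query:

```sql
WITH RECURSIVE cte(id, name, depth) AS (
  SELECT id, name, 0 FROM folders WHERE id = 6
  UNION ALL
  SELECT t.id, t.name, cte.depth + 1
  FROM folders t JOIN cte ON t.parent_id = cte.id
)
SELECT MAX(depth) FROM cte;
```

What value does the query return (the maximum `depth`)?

3

Base: id=6 (etc) at depth 0.
Iteration 1: rows with parent_id in {6} -> data (id 7, depth 1).
Iteration 2: rows with parent_id in {7} -> lib (id 9, depth 2), docs (id 10, depth 2).
Iteration 3: rows with parent_id in {9,10} -> build (id 11, depth 3), opt (id 12, depth 3), share (id 13, depth 3).
Iteration 4: no rows with parent_id in {11,12,13}; recursion stops.
depth values: 0, 1, 2, 2, 3, 3, 3; the maximum is 3.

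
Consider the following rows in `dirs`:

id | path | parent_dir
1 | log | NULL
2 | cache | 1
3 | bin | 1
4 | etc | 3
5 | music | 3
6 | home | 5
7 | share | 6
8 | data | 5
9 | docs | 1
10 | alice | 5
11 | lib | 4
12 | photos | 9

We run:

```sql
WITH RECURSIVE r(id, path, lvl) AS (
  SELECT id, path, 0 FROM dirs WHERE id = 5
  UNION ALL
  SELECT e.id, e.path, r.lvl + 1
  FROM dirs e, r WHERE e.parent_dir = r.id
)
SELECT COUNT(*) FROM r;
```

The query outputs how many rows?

Base: id=5 (music) at lvl 0.
Iteration 1: rows with parent_dir in {5} -> home (id 6, lvl 1), data (id 8, lvl 1), alice (id 10, lvl 1).
Iteration 2: rows with parent_dir in {6,8,10} -> share (id 7, lvl 2).
Iteration 3: no rows with parent_dir in {7}; recursion stops.
Total rows emitted: 5.

5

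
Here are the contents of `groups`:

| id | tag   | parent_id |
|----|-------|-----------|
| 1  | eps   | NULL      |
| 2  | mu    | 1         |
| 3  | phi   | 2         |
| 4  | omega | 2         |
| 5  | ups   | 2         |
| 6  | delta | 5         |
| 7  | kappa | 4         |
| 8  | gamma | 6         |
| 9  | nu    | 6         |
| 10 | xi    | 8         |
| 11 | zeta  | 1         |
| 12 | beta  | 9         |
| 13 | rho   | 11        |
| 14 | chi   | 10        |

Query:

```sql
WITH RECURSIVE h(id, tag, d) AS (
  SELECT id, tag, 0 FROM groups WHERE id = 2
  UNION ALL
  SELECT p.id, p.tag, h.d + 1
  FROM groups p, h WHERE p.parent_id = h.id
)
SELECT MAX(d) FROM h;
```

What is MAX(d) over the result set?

Base: id=2 (mu) at d 0.
Iteration 1: rows with parent_id in {2} -> phi (id 3, d 1), omega (id 4, d 1), ups (id 5, d 1).
Iteration 2: rows with parent_id in {3,4,5} -> delta (id 6, d 2), kappa (id 7, d 2).
Iteration 3: rows with parent_id in {6,7} -> gamma (id 8, d 3), nu (id 9, d 3).
Iteration 4: rows with parent_id in {8,9} -> xi (id 10, d 4), beta (id 12, d 4).
Iteration 5: rows with parent_id in {10,12} -> chi (id 14, d 5).
Iteration 6: no rows with parent_id in {14}; recursion stops.
d values: 0, 1, 1, 1, 2, 2, 3, 3, 4, 4, 5; the maximum is 5.

5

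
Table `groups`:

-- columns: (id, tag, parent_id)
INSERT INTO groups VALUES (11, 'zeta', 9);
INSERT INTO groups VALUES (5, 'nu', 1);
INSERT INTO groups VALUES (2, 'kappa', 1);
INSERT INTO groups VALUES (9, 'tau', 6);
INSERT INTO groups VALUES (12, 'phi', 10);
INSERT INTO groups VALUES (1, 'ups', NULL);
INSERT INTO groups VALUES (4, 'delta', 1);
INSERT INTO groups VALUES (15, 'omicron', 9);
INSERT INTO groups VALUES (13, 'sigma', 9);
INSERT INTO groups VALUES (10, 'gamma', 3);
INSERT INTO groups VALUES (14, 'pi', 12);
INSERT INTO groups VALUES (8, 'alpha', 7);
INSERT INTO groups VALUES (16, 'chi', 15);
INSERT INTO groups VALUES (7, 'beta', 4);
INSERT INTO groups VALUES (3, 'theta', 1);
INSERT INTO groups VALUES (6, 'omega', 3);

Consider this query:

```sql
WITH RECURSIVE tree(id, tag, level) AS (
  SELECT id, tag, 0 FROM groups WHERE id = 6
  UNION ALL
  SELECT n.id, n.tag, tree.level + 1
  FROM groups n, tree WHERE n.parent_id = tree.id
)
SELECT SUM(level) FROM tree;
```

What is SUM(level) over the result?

Base: id=6 (omega) at level 0.
Iteration 1: rows with parent_id in {6} -> tau (id 9, level 1).
Iteration 2: rows with parent_id in {9} -> zeta (id 11, level 2), sigma (id 13, level 2), omicron (id 15, level 2).
Iteration 3: rows with parent_id in {11,13,15} -> chi (id 16, level 3).
Iteration 4: no rows with parent_id in {16}; recursion stops.
SUM(level) = 0 + 1 + 2 + 2 + 2 + 3 = 10.

10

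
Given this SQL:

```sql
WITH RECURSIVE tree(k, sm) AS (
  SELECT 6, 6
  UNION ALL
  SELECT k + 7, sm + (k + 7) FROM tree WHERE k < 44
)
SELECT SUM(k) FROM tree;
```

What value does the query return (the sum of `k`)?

189

Base: k=6, sm=6.
Iteration 1: 6 < 44 holds -> k = 6 + 7 = 13, sm = 6 + 13 = 19.
Iteration 2: 13 < 44 holds -> k = 13 + 7 = 20, sm = 19 + 20 = 39.
Iteration 3: 20 < 44 holds -> k = 20 + 7 = 27, sm = 39 + 27 = 66.
Iteration 4: 27 < 44 holds -> k = 27 + 7 = 34, sm = 66 + 34 = 100.
Iteration 5: 34 < 44 holds -> k = 34 + 7 = 41, sm = 100 + 41 = 141.
Iteration 6: 41 < 44 holds -> k = 41 + 7 = 48, sm = 141 + 48 = 189.
Iteration 7: 48 < 44 fails; recursion stops.
SUM(k) = 6 + 13 + 20 + 27 + 34 + 41 + 48 = 189.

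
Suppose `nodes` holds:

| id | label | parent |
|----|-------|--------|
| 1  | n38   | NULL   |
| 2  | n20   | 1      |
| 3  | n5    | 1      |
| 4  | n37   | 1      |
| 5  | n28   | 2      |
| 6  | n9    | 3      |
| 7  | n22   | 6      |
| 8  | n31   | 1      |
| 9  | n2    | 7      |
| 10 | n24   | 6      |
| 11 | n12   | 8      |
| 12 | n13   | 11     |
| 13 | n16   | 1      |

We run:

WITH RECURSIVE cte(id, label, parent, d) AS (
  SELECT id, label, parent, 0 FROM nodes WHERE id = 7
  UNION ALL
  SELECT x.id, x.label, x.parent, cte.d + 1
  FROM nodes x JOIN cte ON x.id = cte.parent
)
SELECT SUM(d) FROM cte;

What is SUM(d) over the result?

6

Base: id=7 (n22), parent=6, d 0.
Iteration 1: join on id=6 -> n9 (id 6, parent=3, d 1).
Iteration 2: join on id=3 -> n5 (id 3, parent=1, d 2).
Iteration 3: join on id=1 -> n38 (id 1, parent=NULL, d 3).
Iteration 4: parent is NULL; no match; recursion stops.
SUM(d) = 0 + 1 + 2 + 3 = 6.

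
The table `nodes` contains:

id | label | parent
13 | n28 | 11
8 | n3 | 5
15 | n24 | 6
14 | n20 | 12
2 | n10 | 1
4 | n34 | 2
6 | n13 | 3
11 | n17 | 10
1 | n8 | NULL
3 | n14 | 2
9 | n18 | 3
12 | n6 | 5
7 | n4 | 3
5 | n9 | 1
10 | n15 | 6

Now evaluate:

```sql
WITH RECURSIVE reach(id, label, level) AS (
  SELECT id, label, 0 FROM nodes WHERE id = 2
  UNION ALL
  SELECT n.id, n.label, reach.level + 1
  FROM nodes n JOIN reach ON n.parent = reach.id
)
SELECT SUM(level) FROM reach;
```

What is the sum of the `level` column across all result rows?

Base: id=2 (n10) at level 0.
Iteration 1: rows with parent in {2} -> n14 (id 3, level 1), n34 (id 4, level 1).
Iteration 2: rows with parent in {3,4} -> n13 (id 6, level 2), n4 (id 7, level 2), n18 (id 9, level 2).
Iteration 3: rows with parent in {6,7,9} -> n15 (id 10, level 3), n24 (id 15, level 3).
Iteration 4: rows with parent in {10,15} -> n17 (id 11, level 4).
Iteration 5: rows with parent in {11} -> n28 (id 13, level 5).
Iteration 6: no rows with parent in {13}; recursion stops.
SUM(level) = 0 + 1 + 1 + 2 + 2 + 2 + 3 + 3 + 4 + 5 = 23.

23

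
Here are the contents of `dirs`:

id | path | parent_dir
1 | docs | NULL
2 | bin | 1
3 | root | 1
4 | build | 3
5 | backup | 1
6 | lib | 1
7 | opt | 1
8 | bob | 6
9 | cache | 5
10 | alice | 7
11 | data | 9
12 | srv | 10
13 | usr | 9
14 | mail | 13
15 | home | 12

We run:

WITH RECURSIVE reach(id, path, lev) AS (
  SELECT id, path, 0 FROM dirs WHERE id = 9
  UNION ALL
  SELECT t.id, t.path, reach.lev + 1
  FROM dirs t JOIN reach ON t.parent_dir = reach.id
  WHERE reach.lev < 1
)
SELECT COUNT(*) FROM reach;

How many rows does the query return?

3

Base: id=9 (cache) at lev 0.
Iteration 1: rows with parent_dir in {9} -> data (id 11, lev 1), usr (id 13, lev 1).
Iteration 2: lev < 1 fails for all current rows; recursion stops.
Total rows emitted: 3.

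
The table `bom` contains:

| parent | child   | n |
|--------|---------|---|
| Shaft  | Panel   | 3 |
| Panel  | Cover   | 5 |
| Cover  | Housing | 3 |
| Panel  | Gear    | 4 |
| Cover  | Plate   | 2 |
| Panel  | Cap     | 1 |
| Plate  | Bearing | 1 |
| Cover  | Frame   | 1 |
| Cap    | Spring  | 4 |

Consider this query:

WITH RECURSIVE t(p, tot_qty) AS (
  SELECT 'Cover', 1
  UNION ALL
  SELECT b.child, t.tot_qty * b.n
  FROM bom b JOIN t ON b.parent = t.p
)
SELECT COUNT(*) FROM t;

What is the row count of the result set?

5

Base: (Cover, tot_qty=1).
Iteration 1: components of {Cover} -> Frame = 1*1 = 1, Housing = 1*3 = 3, Plate = 1*2 = 2.
Iteration 2: components of {Frame,Housing,Plate} -> Bearing = 2*1 = 2.
Iteration 3: no further components; recursion stops.
Total rows emitted: 5.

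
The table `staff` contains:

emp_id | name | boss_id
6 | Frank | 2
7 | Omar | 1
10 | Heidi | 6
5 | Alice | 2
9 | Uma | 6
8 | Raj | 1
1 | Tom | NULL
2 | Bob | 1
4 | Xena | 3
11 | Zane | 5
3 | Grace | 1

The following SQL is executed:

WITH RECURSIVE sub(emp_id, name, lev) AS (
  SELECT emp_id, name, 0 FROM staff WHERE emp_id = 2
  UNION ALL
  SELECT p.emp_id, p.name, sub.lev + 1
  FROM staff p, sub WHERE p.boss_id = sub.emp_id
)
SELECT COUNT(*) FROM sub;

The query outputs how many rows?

6

Base: emp_id=2 (Bob) at lev 0.
Iteration 1: rows with boss_id in {2} -> Alice (id 5, lev 1), Frank (id 6, lev 1).
Iteration 2: rows with boss_id in {5,6} -> Uma (id 9, lev 2), Heidi (id 10, lev 2), Zane (id 11, lev 2).
Iteration 3: no rows with boss_id in {9,10,11}; recursion stops.
Total rows emitted: 6.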